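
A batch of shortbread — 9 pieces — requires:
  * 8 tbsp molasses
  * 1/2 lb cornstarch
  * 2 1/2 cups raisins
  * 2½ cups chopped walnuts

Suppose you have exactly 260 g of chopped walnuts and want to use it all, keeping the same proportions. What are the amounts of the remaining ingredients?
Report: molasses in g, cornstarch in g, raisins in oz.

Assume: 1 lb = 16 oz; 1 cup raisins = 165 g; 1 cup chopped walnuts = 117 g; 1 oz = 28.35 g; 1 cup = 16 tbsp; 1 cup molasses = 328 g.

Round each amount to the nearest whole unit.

molasses: 146 g; cornstarch: 202 g; raisins: 13 oz

The original recipe has 292.5 g of chopped walnuts, so the scaling factor is 260 ÷ 292.5 = 8/9.
molasses: 8 tbsp × 8/9 ÷ 16 tbsp/cup × 328 g/cup ≈ 146 g
cornstarch: 0.5 lb × 8/9 × 16 oz/lb × 28.35 g/oz ≈ 202 g
raisins: 2.5 cup × 8/9 × 165 g/cup ÷ 28.35 g/oz ≈ 13 oz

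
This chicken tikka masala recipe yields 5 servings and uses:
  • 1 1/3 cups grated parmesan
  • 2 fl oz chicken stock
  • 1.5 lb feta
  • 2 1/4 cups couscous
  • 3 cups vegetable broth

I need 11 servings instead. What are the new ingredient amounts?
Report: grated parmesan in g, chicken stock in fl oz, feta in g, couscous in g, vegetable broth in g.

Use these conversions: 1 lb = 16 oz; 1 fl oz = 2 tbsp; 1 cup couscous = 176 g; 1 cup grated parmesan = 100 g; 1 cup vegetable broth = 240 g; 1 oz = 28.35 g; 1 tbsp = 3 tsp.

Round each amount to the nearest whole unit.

Scaling factor: 11/5 = 2.2.
grated parmesan: 4/3 cup × 11/5 × 100 g/cup ≈ 293 g
chicken stock: 2 fl oz × 11/5 ≈ 4 fl oz
feta: 1.5 lb × 11/5 × 16 oz/lb × 28.35 g/oz ≈ 1497 g
couscous: 2.25 cup × 11/5 × 176 g/cup ≈ 871 g
vegetable broth: 3 cup × 11/5 × 240 g/cup = 1584 g

grated parmesan: 293 g; chicken stock: 4 fl oz; feta: 1497 g; couscous: 871 g; vegetable broth: 1584 g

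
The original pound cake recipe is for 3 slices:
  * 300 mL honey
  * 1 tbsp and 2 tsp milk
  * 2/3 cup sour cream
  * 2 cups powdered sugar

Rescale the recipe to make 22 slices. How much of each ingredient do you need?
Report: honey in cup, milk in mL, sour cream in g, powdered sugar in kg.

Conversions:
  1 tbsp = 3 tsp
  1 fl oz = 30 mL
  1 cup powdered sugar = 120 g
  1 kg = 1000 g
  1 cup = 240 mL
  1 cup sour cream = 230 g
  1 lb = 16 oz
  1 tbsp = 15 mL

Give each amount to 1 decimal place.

honey: 9.2 cup; milk: 183.3 mL; sour cream: 1124.4 g; powdered sugar: 1.8 kg

Scaling factor: 22/3.
honey: 300 mL × 22/3 ÷ 240 mL/cup ≈ 9.2 cup
milk: (1 tbsp + 2 tsp = 5/3 tbsp) × 22/3 × 15 mL/tbsp ≈ 183.3 mL
sour cream: 2/3 cup × 22/3 × 230 g/cup ≈ 1124.4 g
powdered sugar: 2 cup × 22/3 × 120 g/cup ÷ 1000 g/kg ≈ 1.8 kg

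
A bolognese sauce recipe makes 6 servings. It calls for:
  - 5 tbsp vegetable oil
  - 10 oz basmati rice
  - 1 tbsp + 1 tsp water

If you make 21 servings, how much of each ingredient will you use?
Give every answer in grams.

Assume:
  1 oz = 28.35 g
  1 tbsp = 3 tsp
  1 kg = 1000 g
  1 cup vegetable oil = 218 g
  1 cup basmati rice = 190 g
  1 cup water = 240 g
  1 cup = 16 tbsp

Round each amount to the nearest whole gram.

Scaling factor: 21/6 = 7/2 = 3.5.
vegetable oil: 5 tbsp × 7/2 ÷ 16 tbsp/cup × 218 g/cup ≈ 238 g
basmati rice: 10 oz × 7/2 × 28.35 g/oz ≈ 992 g
water: (1 tbsp + 1 tsp = 4/3 tbsp) × 7/2 ÷ 16 tbsp/cup × 240 g/cup = 70 g

vegetable oil: 238 g; basmati rice: 992 g; water: 70 g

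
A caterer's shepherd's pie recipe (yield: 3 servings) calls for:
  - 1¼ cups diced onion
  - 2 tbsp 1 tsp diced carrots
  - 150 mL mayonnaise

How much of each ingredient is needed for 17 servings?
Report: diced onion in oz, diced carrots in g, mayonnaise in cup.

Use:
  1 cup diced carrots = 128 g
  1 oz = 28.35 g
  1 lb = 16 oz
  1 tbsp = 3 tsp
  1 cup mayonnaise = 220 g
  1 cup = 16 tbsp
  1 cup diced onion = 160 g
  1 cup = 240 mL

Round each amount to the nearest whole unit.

diced onion: 40 oz; diced carrots: 106 g; mayonnaise: 4 cup

Scaling factor: 17/3.
diced onion: 1.25 cup × 17/3 × 160 g/cup ÷ 28.35 g/oz ≈ 40 oz
diced carrots: (2 tbsp + 1 tsp = 7/3 tbsp) × 17/3 ÷ 16 tbsp/cup × 128 g/cup ≈ 106 g
mayonnaise: 150 mL × 17/3 ÷ 240 mL/cup ≈ 4 cup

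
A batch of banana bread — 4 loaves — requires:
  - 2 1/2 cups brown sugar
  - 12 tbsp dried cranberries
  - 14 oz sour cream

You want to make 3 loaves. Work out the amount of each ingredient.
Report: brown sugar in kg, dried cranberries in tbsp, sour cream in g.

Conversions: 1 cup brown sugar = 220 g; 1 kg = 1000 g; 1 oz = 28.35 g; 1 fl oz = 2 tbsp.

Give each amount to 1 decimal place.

Scaling factor: 3/4 = 0.75.
brown sugar: 2.5 cup × 3/4 × 220 g/cup ÷ 1000 g/kg ≈ 0.4 kg
dried cranberries: 12 tbsp × 3/4 = 9.0 tbsp
sour cream: 14 oz × 3/4 × 28.35 g/oz ≈ 297.7 g

brown sugar: 0.4 kg; dried cranberries: 9.0 tbsp; sour cream: 297.7 g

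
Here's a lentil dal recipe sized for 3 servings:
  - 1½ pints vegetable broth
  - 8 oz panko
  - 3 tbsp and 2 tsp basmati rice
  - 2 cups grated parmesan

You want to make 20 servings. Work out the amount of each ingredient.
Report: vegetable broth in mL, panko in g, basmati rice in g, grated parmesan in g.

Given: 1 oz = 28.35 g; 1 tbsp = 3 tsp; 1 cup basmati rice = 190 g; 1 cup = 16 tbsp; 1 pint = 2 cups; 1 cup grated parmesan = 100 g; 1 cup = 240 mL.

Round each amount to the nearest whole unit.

Scaling factor: 20/3.
vegetable broth: 1.5 pint × 20/3 × 2 cup/pint × 240 mL/cup = 4800 mL
panko: 8 oz × 20/3 × 28.35 g/oz = 1512 g
basmati rice: (3 tbsp + 2 tsp = 11/3 tbsp) × 20/3 ÷ 16 tbsp/cup × 190 g/cup ≈ 290 g
grated parmesan: 2 cup × 20/3 × 100 g/cup ≈ 1333 g

vegetable broth: 4800 mL; panko: 1512 g; basmati rice: 290 g; grated parmesan: 1333 g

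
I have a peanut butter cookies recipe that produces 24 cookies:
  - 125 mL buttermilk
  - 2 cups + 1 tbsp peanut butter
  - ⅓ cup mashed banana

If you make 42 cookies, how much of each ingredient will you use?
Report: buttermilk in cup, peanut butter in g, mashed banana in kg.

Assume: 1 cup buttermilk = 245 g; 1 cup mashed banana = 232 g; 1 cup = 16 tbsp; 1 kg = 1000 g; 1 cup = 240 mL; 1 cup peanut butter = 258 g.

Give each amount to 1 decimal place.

Scaling factor: 42/24 = 7/4 = 1.75.
buttermilk: 125 mL × 7/4 ÷ 240 mL/cup ≈ 0.9 cup
peanut butter: (2 cup + 1 tbsp = 2.0625 cup) × 7/4 × 258 g/cup ≈ 931.2 g
mashed banana: 1/3 cup × 7/4 × 232 g/cup ÷ 1000 g/kg ≈ 0.1 kg

buttermilk: 0.9 cup; peanut butter: 931.2 g; mashed banana: 0.1 kg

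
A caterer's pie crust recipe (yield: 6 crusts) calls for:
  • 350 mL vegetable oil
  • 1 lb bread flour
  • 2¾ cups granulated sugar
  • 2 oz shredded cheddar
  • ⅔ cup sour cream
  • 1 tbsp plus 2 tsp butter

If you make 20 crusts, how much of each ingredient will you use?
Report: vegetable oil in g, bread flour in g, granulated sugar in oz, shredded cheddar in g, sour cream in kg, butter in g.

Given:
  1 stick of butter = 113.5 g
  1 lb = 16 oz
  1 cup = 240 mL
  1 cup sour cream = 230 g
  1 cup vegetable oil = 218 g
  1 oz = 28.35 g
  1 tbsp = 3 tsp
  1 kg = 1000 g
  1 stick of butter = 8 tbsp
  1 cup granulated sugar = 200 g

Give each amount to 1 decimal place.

vegetable oil: 1059.7 g; bread flour: 1512.0 g; granulated sugar: 64.7 oz; shredded cheddar: 189.0 g; sour cream: 0.5 kg; butter: 78.8 g

Scaling factor: 20/6 = 10/3.
vegetable oil: 350 mL × 10/3 ÷ 240 mL/cup × 218 g/cup ≈ 1059.7 g
bread flour: 1 lb × 10/3 × 16 oz/lb × 28.35 g/oz = 1512.0 g
granulated sugar: 2.75 cup × 10/3 × 200 g/cup ÷ 28.35 g/oz ≈ 64.7 oz
shredded cheddar: 2 oz × 10/3 × 28.35 g/oz = 189.0 g
sour cream: 2/3 cup × 10/3 × 230 g/cup ÷ 1000 g/kg ≈ 0.5 kg
butter: (1 tbsp + 2 tsp = 5/3 tbsp) × 10/3 ÷ 8 tbsp/stick × 113.5 g/stick ≈ 78.8 g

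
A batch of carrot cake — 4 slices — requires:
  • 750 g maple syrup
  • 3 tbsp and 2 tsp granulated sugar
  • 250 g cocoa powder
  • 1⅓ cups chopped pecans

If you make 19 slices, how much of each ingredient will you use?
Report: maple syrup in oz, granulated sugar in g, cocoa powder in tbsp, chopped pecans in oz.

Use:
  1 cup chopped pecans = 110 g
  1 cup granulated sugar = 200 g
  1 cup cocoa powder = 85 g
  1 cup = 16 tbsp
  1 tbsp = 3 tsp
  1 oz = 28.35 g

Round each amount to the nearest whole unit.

Scaling factor: 19/4 = 4.75.
maple syrup: 750 g × 19/4 ÷ 28.35 g/oz ≈ 126 oz
granulated sugar: (3 tbsp + 2 tsp = 11/3 tbsp) × 19/4 ÷ 16 tbsp/cup × 200 g/cup ≈ 218 g
cocoa powder: 250 g × 19/4 ÷ 85 g/cup × 16 tbsp/cup ≈ 224 tbsp
chopped pecans: 4/3 cup × 19/4 × 110 g/cup ÷ 28.35 g/oz ≈ 25 oz

maple syrup: 126 oz; granulated sugar: 218 g; cocoa powder: 224 tbsp; chopped pecans: 25 oz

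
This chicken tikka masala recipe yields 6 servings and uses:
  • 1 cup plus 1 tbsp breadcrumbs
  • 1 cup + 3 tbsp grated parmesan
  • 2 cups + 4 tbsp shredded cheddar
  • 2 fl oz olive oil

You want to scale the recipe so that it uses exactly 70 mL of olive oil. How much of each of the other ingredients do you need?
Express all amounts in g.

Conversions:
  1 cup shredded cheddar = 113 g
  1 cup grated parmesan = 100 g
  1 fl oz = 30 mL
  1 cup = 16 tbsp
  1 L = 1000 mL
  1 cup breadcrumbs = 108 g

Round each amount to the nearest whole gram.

The original recipe has 60 mL of olive oil, so the scaling factor is 70 ÷ 60 = 7/6.
breadcrumbs: (1 cup + 1 tbsp = 1.0625 cup) × 7/6 × 108 g/cup ≈ 134 g
grated parmesan: (1 cup + 3 tbsp = 1.1875 cup) × 7/6 × 100 g/cup ≈ 139 g
shredded cheddar: (2 cup + 4 tbsp = 2.25 cup) × 7/6 × 113 g/cup ≈ 297 g

breadcrumbs: 134 g; grated parmesan: 139 g; shredded cheddar: 297 g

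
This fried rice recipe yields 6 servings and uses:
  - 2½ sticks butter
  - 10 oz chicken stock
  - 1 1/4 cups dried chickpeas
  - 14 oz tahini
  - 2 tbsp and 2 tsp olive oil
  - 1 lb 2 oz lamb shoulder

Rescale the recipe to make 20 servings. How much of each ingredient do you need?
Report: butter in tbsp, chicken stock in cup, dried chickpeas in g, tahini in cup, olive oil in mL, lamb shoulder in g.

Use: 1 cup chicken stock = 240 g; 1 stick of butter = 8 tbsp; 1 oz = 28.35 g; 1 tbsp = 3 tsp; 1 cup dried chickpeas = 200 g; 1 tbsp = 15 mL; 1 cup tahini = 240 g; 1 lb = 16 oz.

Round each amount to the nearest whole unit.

Scaling factor: 20/6 = 10/3.
butter: 2.5 stick × 10/3 × 8 tbsp/stick ≈ 67 tbsp
chicken stock: 10 oz × 10/3 × 28.35 g/oz ÷ 240 g/cup ≈ 4 cup
dried chickpeas: 1.25 cup × 10/3 × 200 g/cup ≈ 833 g
tahini: 14 oz × 10/3 × 28.35 g/oz ÷ 240 g/cup ≈ 6 cup
olive oil: (2 tbsp + 2 tsp = 8/3 tbsp) × 10/3 × 15 mL/tbsp ≈ 133 mL
lamb shoulder: (1 lb + 2 oz = 1.125 lb) × 10/3 × 16 oz/lb × 28.35 g/oz = 1701 g

butter: 67 tbsp; chicken stock: 4 cup; dried chickpeas: 833 g; tahini: 6 cup; olive oil: 133 mL; lamb shoulder: 1701 g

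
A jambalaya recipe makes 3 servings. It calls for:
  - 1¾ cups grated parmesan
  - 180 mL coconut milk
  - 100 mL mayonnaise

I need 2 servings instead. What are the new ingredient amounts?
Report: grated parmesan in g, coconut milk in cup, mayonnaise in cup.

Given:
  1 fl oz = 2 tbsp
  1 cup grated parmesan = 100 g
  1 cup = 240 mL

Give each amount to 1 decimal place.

grated parmesan: 116.7 g; coconut milk: 0.5 cup; mayonnaise: 0.3 cup

Scaling factor: 2/3.
grated parmesan: 1.75 cup × 2/3 × 100 g/cup ≈ 116.7 g
coconut milk: 180 mL × 2/3 ÷ 240 mL/cup = 0.5 cup
mayonnaise: 100 mL × 2/3 ÷ 240 mL/cup ≈ 0.3 cup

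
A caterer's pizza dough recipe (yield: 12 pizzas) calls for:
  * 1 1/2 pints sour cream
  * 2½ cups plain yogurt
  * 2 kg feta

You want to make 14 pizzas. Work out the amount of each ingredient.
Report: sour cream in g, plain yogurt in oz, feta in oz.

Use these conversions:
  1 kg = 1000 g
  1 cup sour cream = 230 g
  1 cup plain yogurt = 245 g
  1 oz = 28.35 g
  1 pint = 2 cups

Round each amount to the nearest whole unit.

sour cream: 805 g; plain yogurt: 25 oz; feta: 82 oz

Scaling factor: 14/12 = 7/6.
sour cream: 1.5 pint × 7/6 × 2 cup/pint × 230 g/cup = 805 g
plain yogurt: 2.5 cup × 7/6 × 245 g/cup ÷ 28.35 g/oz ≈ 25 oz
feta: 2 kg × 7/6 × 1000 g/kg ÷ 28.35 g/oz ≈ 82 oz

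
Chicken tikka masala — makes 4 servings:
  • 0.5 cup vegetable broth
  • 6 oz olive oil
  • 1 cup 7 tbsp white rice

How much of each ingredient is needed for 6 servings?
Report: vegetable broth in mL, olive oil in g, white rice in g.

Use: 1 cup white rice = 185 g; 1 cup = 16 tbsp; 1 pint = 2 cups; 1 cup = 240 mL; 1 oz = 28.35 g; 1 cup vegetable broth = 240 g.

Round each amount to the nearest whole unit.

Scaling factor: 6/4 = 3/2 = 1.5.
vegetable broth: 0.5 cup × 3/2 × 240 mL/cup = 180 mL
olive oil: 6 oz × 3/2 × 28.35 g/oz ≈ 255 g
white rice: (1 cup + 7 tbsp = 1.4375 cup) × 3/2 × 185 g/cup ≈ 399 g

vegetable broth: 180 mL; olive oil: 255 g; white rice: 399 g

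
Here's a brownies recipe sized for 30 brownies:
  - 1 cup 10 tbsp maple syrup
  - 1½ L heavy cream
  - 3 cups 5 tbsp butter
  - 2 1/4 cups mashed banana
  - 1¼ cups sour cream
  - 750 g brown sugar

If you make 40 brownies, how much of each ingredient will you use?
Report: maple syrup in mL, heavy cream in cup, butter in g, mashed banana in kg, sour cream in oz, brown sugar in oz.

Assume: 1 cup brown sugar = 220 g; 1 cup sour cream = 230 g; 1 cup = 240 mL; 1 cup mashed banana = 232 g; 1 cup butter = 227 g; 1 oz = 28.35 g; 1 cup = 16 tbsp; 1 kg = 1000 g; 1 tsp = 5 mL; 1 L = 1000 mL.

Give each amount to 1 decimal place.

Scaling factor: 40/30 = 4/3.
maple syrup: (1 cup + 10 tbsp = 1.625 cup) × 4/3 × 240 mL/cup = 520.0 mL
heavy cream: 1.5 L × 4/3 × 1000 mL/L ÷ 240 mL/cup ≈ 8.3 cup
butter: (3 cup + 5 tbsp = 3.3125 cup) × 4/3 × 227 g/cup ≈ 1002.6 g
mashed banana: 2.25 cup × 4/3 × 232 g/cup ÷ 1000 g/kg ≈ 0.7 kg
sour cream: 1.25 cup × 4/3 × 230 g/cup ÷ 28.35 g/oz ≈ 13.5 oz
brown sugar: 750 g × 4/3 ÷ 28.35 g/oz ≈ 35.3 oz

maple syrup: 520.0 mL; heavy cream: 8.3 cup; butter: 1002.6 g; mashed banana: 0.7 kg; sour cream: 13.5 oz; brown sugar: 35.3 oz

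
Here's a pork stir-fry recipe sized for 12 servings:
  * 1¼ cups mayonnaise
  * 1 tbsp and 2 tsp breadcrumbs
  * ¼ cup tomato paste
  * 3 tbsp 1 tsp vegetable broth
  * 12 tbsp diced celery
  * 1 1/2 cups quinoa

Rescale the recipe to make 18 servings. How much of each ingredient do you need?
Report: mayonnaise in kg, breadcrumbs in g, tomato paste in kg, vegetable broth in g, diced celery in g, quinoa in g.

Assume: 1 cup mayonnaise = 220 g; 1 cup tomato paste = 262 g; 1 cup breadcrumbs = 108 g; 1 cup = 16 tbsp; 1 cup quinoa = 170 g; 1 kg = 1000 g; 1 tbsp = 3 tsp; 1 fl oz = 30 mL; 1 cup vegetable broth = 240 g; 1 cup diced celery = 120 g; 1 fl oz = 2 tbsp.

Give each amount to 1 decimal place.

Scaling factor: 18/12 = 3/2 = 1.5.
mayonnaise: 1.25 cup × 3/2 × 220 g/cup ÷ 1000 g/kg ≈ 0.4 kg
breadcrumbs: (1 tbsp + 2 tsp = 5/3 tbsp) × 3/2 ÷ 16 tbsp/cup × 108 g/cup ≈ 16.9 g
tomato paste: 0.25 cup × 3/2 × 262 g/cup ÷ 1000 g/kg ≈ 0.1 kg
vegetable broth: (3 tbsp + 1 tsp = 10/3 tbsp) × 3/2 ÷ 16 tbsp/cup × 240 g/cup = 75.0 g
diced celery: 12 tbsp × 3/2 ÷ 16 tbsp/cup × 120 g/cup = 135.0 g
quinoa: 1.5 cup × 3/2 × 170 g/cup = 382.5 g

mayonnaise: 0.4 kg; breadcrumbs: 16.9 g; tomato paste: 0.1 kg; vegetable broth: 75.0 g; diced celery: 135.0 g; quinoa: 382.5 g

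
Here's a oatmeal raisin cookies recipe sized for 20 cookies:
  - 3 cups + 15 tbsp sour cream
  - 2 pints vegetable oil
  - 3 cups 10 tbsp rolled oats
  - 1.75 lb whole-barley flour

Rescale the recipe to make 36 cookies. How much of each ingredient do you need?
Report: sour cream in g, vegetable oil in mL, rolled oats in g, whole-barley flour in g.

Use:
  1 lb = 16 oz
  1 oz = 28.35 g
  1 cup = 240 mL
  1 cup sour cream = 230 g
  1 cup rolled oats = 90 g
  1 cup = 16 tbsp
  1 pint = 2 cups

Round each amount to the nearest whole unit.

sour cream: 1630 g; vegetable oil: 1728 mL; rolled oats: 587 g; whole-barley flour: 1429 g

Scaling factor: 36/20 = 9/5 = 1.8.
sour cream: (3 cup + 15 tbsp = 3.9375 cup) × 9/5 × 230 g/cup ≈ 1630 g
vegetable oil: 2 pint × 9/5 × 2 cup/pint × 240 mL/cup = 1728 mL
rolled oats: (3 cup + 10 tbsp = 3.625 cup) × 9/5 × 90 g/cup ≈ 587 g
whole-barley flour: 1.75 lb × 9/5 × 16 oz/lb × 28.35 g/oz ≈ 1429 g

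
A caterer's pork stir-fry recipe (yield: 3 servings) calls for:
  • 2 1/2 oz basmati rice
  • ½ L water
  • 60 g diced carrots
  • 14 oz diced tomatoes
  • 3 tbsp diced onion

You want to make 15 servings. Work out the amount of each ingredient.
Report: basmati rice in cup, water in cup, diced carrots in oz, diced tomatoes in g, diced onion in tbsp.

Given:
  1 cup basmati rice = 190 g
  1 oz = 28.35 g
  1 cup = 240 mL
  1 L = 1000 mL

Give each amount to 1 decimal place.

basmati rice: 1.9 cup; water: 10.4 cup; diced carrots: 10.6 oz; diced tomatoes: 1984.5 g; diced onion: 15.0 tbsp

Scaling factor: 15/3 = 5.
basmati rice: 2.5 oz × 5 × 28.35 g/oz ÷ 190 g/cup ≈ 1.9 cup
water: 0.5 L × 5 × 1000 mL/L ÷ 240 mL/cup ≈ 10.4 cup
diced carrots: 60 g × 5 ÷ 28.35 g/oz ≈ 10.6 oz
diced tomatoes: 14 oz × 5 × 28.35 g/oz = 1984.5 g
diced onion: 3 tbsp × 5 = 15.0 tbsp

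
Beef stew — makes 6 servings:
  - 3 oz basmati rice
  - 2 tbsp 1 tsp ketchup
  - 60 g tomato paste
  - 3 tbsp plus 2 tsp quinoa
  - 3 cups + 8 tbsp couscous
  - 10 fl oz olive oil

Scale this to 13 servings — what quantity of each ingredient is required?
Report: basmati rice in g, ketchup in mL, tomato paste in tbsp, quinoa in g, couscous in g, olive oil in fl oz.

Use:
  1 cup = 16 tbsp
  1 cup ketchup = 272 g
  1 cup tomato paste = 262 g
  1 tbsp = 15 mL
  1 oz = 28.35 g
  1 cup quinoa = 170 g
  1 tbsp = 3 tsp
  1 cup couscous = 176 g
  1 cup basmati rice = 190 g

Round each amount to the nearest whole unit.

basmati rice: 184 g; ketchup: 76 mL; tomato paste: 8 tbsp; quinoa: 84 g; couscous: 1335 g; olive oil: 22 fl oz

Scaling factor: 13/6.
basmati rice: 3 oz × 13/6 × 28.35 g/oz ≈ 184 g
ketchup: (2 tbsp + 1 tsp = 7/3 tbsp) × 13/6 × 15 mL/tbsp ≈ 76 mL
tomato paste: 60 g × 13/6 ÷ 262 g/cup × 16 tbsp/cup ≈ 8 tbsp
quinoa: (3 tbsp + 2 tsp = 11/3 tbsp) × 13/6 ÷ 16 tbsp/cup × 170 g/cup ≈ 84 g
couscous: (3 cup + 8 tbsp = 3.5 cup) × 13/6 × 176 g/cup ≈ 1335 g
olive oil: 10 fl oz × 13/6 ≈ 22 fl oz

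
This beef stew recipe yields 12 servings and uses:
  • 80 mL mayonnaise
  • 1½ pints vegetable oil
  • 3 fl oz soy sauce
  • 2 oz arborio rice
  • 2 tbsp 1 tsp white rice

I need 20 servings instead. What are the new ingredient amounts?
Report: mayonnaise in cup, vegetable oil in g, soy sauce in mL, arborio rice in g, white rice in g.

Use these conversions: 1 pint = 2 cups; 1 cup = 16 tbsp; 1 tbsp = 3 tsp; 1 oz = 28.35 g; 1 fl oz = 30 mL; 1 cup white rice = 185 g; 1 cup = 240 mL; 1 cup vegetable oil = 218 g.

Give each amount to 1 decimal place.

mayonnaise: 0.6 cup; vegetable oil: 1090.0 g; soy sauce: 150.0 mL; arborio rice: 94.5 g; white rice: 45.0 g

Scaling factor: 20/12 = 5/3.
mayonnaise: 80 mL × 5/3 ÷ 240 mL/cup ≈ 0.6 cup
vegetable oil: 1.5 pint × 5/3 × 2 cup/pint × 218 g/cup = 1090.0 g
soy sauce: 3 fl oz × 5/3 × 30 mL/fl oz = 150.0 mL
arborio rice: 2 oz × 5/3 × 28.35 g/oz = 94.5 g
white rice: (2 tbsp + 1 tsp = 7/3 tbsp) × 5/3 ÷ 16 tbsp/cup × 185 g/cup ≈ 45.0 g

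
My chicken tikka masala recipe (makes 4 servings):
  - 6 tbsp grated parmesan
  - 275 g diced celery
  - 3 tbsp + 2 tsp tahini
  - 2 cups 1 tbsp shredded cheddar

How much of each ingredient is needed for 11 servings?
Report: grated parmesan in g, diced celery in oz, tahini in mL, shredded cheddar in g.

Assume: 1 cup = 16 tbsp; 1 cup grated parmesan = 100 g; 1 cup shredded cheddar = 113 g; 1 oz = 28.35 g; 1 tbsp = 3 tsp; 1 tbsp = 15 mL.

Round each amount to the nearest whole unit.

Scaling factor: 11/4 = 2.75.
grated parmesan: 6 tbsp × 11/4 ÷ 16 tbsp/cup × 100 g/cup ≈ 103 g
diced celery: 275 g × 11/4 ÷ 28.35 g/oz ≈ 27 oz
tahini: (3 tbsp + 2 tsp = 11/3 tbsp) × 11/4 × 15 mL/tbsp ≈ 151 mL
shredded cheddar: (2 cup + 1 tbsp = 2.0625 cup) × 11/4 × 113 g/cup ≈ 641 g

grated parmesan: 103 g; diced celery: 27 oz; tahini: 151 mL; shredded cheddar: 641 g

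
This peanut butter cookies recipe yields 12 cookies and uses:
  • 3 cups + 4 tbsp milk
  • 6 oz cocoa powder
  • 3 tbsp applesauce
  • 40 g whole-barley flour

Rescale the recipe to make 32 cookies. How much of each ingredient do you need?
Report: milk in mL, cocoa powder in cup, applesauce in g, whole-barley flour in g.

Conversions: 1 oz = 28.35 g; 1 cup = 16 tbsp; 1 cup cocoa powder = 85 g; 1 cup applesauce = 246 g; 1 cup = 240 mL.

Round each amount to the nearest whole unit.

milk: 2080 mL; cocoa powder: 5 cup; applesauce: 123 g; whole-barley flour: 107 g

Scaling factor: 32/12 = 8/3.
milk: (3 cup + 4 tbsp = 3.25 cup) × 8/3 × 240 mL/cup = 2080 mL
cocoa powder: 6 oz × 8/3 × 28.35 g/oz ÷ 85 g/cup ≈ 5 cup
applesauce: 3 tbsp × 8/3 ÷ 16 tbsp/cup × 246 g/cup = 123 g
whole-barley flour: 40 g × 8/3 ≈ 107 g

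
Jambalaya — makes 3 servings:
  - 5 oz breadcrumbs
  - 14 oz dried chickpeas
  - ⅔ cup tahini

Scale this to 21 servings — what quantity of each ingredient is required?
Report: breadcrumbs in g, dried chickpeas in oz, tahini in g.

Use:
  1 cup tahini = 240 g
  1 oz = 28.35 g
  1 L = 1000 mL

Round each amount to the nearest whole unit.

Scaling factor: 21/3 = 7.
breadcrumbs: 5 oz × 7 × 28.35 g/oz ≈ 992 g
dried chickpeas: 14 oz × 7 = 98 oz
tahini: 2/3 cup × 7 × 240 g/cup = 1120 g

breadcrumbs: 992 g; dried chickpeas: 98 oz; tahini: 1120 g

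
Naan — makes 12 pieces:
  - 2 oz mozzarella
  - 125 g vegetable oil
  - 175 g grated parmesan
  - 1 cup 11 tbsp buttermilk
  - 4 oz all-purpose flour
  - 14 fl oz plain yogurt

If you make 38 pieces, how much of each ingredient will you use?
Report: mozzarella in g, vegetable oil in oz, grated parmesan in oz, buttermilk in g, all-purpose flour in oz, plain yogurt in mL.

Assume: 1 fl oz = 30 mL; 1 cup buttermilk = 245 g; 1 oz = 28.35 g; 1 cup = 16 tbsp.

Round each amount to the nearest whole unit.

Scaling factor: 38/12 = 19/6.
mozzarella: 2 oz × 19/6 × 28.35 g/oz ≈ 180 g
vegetable oil: 125 g × 19/6 ÷ 28.35 g/oz ≈ 14 oz
grated parmesan: 175 g × 19/6 ÷ 28.35 g/oz ≈ 20 oz
buttermilk: (1 cup + 11 tbsp = 1.6875 cup) × 19/6 × 245 g/cup ≈ 1309 g
all-purpose flour: 4 oz × 19/6 ≈ 13 oz
plain yogurt: 14 fl oz × 19/6 × 30 mL/fl oz = 1330 mL

mozzarella: 180 g; vegetable oil: 14 oz; grated parmesan: 20 oz; buttermilk: 1309 g; all-purpose flour: 13 oz; plain yogurt: 1330 mL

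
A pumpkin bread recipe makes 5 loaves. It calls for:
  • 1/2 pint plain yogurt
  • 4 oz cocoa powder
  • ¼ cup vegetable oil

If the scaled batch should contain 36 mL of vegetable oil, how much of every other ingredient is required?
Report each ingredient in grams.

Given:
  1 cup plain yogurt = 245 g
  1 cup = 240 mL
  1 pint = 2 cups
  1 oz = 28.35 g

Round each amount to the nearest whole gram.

The original recipe has 60 mL of vegetable oil, so the scaling factor is 36 ÷ 60 = 3/5 = 0.6.
plain yogurt: 0.5 pint × 3/5 × 2 cup/pint × 245 g/cup = 147 g
cocoa powder: 4 oz × 3/5 × 28.35 g/oz ≈ 68 g

plain yogurt: 147 g; cocoa powder: 68 g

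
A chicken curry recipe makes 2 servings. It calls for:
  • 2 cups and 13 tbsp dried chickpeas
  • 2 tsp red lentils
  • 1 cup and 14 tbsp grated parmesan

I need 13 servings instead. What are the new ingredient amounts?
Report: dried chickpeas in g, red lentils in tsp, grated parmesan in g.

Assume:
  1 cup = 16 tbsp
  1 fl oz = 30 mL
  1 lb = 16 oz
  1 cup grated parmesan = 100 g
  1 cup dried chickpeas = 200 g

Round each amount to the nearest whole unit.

Scaling factor: 13/2 = 6.5.
dried chickpeas: (2 cup + 13 tbsp = 2.8125 cup) × 13/2 × 200 g/cup ≈ 3656 g
red lentils: 2 tsp × 13/2 = 13 tsp
grated parmesan: (1 cup + 14 tbsp = 1.875 cup) × 13/2 × 100 g/cup ≈ 1219 g

dried chickpeas: 3656 g; red lentils: 13 tsp; grated parmesan: 1219 g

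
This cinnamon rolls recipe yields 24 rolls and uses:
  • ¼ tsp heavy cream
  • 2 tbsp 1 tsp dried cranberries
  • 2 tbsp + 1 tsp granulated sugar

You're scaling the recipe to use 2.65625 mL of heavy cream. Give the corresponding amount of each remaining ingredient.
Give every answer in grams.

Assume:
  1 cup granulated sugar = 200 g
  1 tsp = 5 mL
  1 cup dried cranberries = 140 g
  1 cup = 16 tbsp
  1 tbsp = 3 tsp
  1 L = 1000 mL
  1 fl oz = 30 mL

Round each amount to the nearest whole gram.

The original recipe has 1.25 mL of heavy cream, so the scaling factor is 2.65625 ÷ 1.25 = 17/8 = 2.125.
dried cranberries: (2 tbsp + 1 tsp = 7/3 tbsp) × 17/8 ÷ 16 tbsp/cup × 140 g/cup ≈ 43 g
granulated sugar: (2 tbsp + 1 tsp = 7/3 tbsp) × 17/8 ÷ 16 tbsp/cup × 200 g/cup ≈ 62 g

dried cranberries: 43 g; granulated sugar: 62 g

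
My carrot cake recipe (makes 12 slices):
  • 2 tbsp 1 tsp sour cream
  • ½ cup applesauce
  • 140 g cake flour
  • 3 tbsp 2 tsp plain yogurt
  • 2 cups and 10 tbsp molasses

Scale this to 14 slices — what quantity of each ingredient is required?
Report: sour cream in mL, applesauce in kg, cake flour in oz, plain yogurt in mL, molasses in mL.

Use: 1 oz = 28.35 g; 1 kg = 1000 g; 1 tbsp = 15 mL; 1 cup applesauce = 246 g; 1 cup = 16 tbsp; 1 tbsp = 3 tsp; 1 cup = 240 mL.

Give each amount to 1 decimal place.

sour cream: 40.8 mL; applesauce: 0.1 kg; cake flour: 5.8 oz; plain yogurt: 64.2 mL; molasses: 735.0 mL

Scaling factor: 14/12 = 7/6.
sour cream: (2 tbsp + 1 tsp = 7/3 tbsp) × 7/6 × 15 mL/tbsp ≈ 40.8 mL
applesauce: 0.5 cup × 7/6 × 246 g/cup ÷ 1000 g/kg ≈ 0.1 kg
cake flour: 140 g × 7/6 ÷ 28.35 g/oz ≈ 5.8 oz
plain yogurt: (3 tbsp + 2 tsp = 11/3 tbsp) × 7/6 × 15 mL/tbsp ≈ 64.2 mL
molasses: (2 cup + 10 tbsp = 2.625 cup) × 7/6 × 240 mL/cup = 735.0 mL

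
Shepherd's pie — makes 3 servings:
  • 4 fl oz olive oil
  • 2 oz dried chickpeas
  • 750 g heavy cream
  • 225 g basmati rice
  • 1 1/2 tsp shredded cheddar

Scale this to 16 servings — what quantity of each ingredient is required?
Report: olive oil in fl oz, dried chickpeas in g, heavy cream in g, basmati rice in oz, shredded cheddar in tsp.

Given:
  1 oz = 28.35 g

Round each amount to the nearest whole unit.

olive oil: 21 fl oz; dried chickpeas: 302 g; heavy cream: 4000 g; basmati rice: 42 oz; shredded cheddar: 8 tsp

Scaling factor: 16/3.
olive oil: 4 fl oz × 16/3 ≈ 21 fl oz
dried chickpeas: 2 oz × 16/3 × 28.35 g/oz ≈ 302 g
heavy cream: 750 g × 16/3 = 4000 g
basmati rice: 225 g × 16/3 ÷ 28.35 g/oz ≈ 42 oz
shredded cheddar: 1.5 tsp × 16/3 = 8 tsp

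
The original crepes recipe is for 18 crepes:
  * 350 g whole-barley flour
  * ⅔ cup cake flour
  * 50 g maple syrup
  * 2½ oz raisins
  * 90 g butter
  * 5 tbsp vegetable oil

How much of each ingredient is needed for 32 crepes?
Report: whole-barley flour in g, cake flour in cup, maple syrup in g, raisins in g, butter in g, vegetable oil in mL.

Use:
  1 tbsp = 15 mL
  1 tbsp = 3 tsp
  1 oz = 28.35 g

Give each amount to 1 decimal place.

Scaling factor: 32/18 = 16/9.
whole-barley flour: 350 g × 16/9 ≈ 622.2 g
cake flour: 2/3 cup × 16/9 ≈ 1.2 cup
maple syrup: 50 g × 16/9 ≈ 88.9 g
raisins: 2.5 oz × 16/9 × 28.35 g/oz = 126.0 g
butter: 90 g × 16/9 = 160.0 g
vegetable oil: 5 tbsp × 16/9 × 15 mL/tbsp ≈ 133.3 mL

whole-barley flour: 622.2 g; cake flour: 1.2 cup; maple syrup: 88.9 g; raisins: 126.0 g; butter: 160.0 g; vegetable oil: 133.3 mL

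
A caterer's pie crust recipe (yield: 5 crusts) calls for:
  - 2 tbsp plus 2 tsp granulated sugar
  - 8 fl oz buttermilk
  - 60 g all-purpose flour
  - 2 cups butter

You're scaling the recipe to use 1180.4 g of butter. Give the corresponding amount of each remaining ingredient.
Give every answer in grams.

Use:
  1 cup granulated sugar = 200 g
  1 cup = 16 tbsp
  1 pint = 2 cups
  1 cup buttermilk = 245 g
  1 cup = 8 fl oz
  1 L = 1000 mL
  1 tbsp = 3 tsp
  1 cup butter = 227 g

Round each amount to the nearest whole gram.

The original recipe has 454 g of butter, so the scaling factor is 1180.4 ÷ 454 = 13/5 = 2.6.
granulated sugar: (2 tbsp + 2 tsp = 8/3 tbsp) × 13/5 ÷ 16 tbsp/cup × 200 g/cup ≈ 87 g
buttermilk: 8 fl oz × 13/5 ÷ 8 fl oz/cup × 245 g/cup = 637 g
all-purpose flour: 60 g × 13/5 = 156 g

granulated sugar: 87 g; buttermilk: 637 g; all-purpose flour: 156 g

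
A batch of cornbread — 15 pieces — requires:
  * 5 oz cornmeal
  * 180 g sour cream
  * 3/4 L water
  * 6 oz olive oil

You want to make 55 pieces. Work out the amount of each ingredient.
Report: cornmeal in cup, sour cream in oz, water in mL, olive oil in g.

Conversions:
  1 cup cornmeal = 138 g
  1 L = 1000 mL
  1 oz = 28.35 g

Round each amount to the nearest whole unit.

cornmeal: 4 cup; sour cream: 23 oz; water: 2750 mL; olive oil: 624 g

Scaling factor: 55/15 = 11/3.
cornmeal: 5 oz × 11/3 × 28.35 g/oz ÷ 138 g/cup ≈ 4 cup
sour cream: 180 g × 11/3 ÷ 28.35 g/oz ≈ 23 oz
water: 0.75 L × 11/3 × 1000 mL/L = 2750 mL
olive oil: 6 oz × 11/3 × 28.35 g/oz ≈ 624 g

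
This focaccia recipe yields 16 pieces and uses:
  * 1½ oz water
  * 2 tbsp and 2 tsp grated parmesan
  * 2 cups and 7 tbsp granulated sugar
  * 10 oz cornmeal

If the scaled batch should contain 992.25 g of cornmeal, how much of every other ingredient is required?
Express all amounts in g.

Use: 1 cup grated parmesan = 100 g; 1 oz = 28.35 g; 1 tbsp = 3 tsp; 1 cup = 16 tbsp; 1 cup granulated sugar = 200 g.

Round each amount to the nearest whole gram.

The original recipe has 283.5 g of cornmeal, so the scaling factor is 992.25 ÷ 283.5 = 7/2 = 3.5.
water: 1.5 oz × 7/2 × 28.35 g/oz ≈ 149 g
grated parmesan: (2 tbsp + 2 tsp = 8/3 tbsp) × 7/2 ÷ 16 tbsp/cup × 100 g/cup ≈ 58 g
granulated sugar: (2 cup + 7 tbsp = 2.4375 cup) × 7/2 × 200 g/cup ≈ 1706 g

water: 149 g; grated parmesan: 58 g; granulated sugar: 1706 g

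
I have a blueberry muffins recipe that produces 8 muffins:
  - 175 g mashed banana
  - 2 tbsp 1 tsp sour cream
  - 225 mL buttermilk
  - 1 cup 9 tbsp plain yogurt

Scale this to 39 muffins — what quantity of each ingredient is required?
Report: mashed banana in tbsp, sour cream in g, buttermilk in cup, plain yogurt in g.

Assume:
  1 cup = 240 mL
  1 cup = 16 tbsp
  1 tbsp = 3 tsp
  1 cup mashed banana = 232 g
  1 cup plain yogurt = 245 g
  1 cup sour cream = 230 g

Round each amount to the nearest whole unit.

mashed banana: 59 tbsp; sour cream: 164 g; buttermilk: 5 cup; plain yogurt: 1866 g

Scaling factor: 39/8 = 4.875.
mashed banana: 175 g × 39/8 ÷ 232 g/cup × 16 tbsp/cup ≈ 59 tbsp
sour cream: (2 tbsp + 1 tsp = 7/3 tbsp) × 39/8 ÷ 16 tbsp/cup × 230 g/cup ≈ 164 g
buttermilk: 225 mL × 39/8 ÷ 240 mL/cup ≈ 5 cup
plain yogurt: (1 cup + 9 tbsp = 1.5625 cup) × 39/8 × 245 g/cup ≈ 1866 g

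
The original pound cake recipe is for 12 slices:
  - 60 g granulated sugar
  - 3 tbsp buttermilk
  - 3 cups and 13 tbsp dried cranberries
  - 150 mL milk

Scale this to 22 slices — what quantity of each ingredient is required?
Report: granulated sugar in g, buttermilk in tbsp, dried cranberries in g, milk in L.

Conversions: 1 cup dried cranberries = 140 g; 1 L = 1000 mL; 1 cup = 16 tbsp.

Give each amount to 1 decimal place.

granulated sugar: 110.0 g; buttermilk: 5.5 tbsp; dried cranberries: 978.5 g; milk: 0.3 L

Scaling factor: 22/12 = 11/6.
granulated sugar: 60 g × 11/6 = 110.0 g
buttermilk: 3 tbsp × 11/6 = 5.5 tbsp
dried cranberries: (3 cup + 13 tbsp = 3.8125 cup) × 11/6 × 140 g/cup ≈ 978.5 g
milk: 150 mL × 11/6 ÷ 1000 mL/L ≈ 0.3 L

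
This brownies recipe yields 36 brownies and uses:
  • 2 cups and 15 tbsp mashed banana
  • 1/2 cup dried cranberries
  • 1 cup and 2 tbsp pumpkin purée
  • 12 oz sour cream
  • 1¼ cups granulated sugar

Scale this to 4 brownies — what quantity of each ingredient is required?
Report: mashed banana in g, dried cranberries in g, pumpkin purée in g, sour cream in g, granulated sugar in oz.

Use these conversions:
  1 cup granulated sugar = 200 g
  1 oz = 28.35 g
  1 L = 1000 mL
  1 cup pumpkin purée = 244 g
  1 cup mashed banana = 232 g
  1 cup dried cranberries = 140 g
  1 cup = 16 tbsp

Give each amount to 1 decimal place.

mashed banana: 75.7 g; dried cranberries: 7.8 g; pumpkin purée: 30.5 g; sour cream: 37.8 g; granulated sugar: 1.0 oz

Scaling factor: 4/36 = 1/9.
mashed banana: (2 cup + 15 tbsp = 2.9375 cup) × 1/9 × 232 g/cup ≈ 75.7 g
dried cranberries: 0.5 cup × 1/9 × 140 g/cup ≈ 7.8 g
pumpkin purée: (1 cup + 2 tbsp = 1.125 cup) × 1/9 × 244 g/cup = 30.5 g
sour cream: 12 oz × 1/9 × 28.35 g/oz = 37.8 g
granulated sugar: 1.25 cup × 1/9 × 200 g/cup ÷ 28.35 g/oz ≈ 1.0 oz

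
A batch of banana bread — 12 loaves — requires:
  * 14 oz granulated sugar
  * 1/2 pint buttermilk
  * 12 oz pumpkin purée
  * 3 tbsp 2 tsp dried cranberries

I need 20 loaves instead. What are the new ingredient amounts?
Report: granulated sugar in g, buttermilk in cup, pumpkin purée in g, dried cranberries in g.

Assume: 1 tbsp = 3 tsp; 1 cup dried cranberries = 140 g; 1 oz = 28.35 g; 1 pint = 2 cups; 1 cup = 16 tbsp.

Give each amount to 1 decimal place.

granulated sugar: 661.5 g; buttermilk: 1.7 cup; pumpkin purée: 567.0 g; dried cranberries: 53.5 g

Scaling factor: 20/12 = 5/3.
granulated sugar: 14 oz × 5/3 × 28.35 g/oz = 661.5 g
buttermilk: 0.5 pint × 5/3 × 2 cup/pint ≈ 1.7 cup
pumpkin purée: 12 oz × 5/3 × 28.35 g/oz = 567.0 g
dried cranberries: (3 tbsp + 2 tsp = 11/3 tbsp) × 5/3 ÷ 16 tbsp/cup × 140 g/cup ≈ 53.5 g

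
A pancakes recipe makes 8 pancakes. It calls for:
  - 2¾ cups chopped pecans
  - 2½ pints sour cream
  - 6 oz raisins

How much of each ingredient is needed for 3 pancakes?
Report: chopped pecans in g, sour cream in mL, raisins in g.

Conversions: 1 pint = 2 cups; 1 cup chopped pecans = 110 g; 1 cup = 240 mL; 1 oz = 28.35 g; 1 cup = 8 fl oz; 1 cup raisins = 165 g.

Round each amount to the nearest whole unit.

chopped pecans: 113 g; sour cream: 450 mL; raisins: 64 g

Scaling factor: 3/8 = 0.375.
chopped pecans: 2.75 cup × 3/8 × 110 g/cup ≈ 113 g
sour cream: 2.5 pint × 3/8 × 2 cup/pint × 240 mL/cup = 450 mL
raisins: 6 oz × 3/8 × 28.35 g/oz ≈ 64 g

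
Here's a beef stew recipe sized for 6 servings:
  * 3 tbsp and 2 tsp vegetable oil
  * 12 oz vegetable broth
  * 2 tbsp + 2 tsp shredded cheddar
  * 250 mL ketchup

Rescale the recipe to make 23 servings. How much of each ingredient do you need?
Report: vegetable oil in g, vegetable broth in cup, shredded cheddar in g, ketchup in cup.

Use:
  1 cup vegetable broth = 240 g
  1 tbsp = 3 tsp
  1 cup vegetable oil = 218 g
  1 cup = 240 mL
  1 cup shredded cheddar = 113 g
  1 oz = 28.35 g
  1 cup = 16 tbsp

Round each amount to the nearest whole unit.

vegetable oil: 192 g; vegetable broth: 5 cup; shredded cheddar: 72 g; ketchup: 4 cup

Scaling factor: 23/6.
vegetable oil: (3 tbsp + 2 tsp = 11/3 tbsp) × 23/6 ÷ 16 tbsp/cup × 218 g/cup ≈ 192 g
vegetable broth: 12 oz × 23/6 × 28.35 g/oz ÷ 240 g/cup ≈ 5 cup
shredded cheddar: (2 tbsp + 2 tsp = 8/3 tbsp) × 23/6 ÷ 16 tbsp/cup × 113 g/cup ≈ 72 g
ketchup: 250 mL × 23/6 ÷ 240 mL/cup ≈ 4 cup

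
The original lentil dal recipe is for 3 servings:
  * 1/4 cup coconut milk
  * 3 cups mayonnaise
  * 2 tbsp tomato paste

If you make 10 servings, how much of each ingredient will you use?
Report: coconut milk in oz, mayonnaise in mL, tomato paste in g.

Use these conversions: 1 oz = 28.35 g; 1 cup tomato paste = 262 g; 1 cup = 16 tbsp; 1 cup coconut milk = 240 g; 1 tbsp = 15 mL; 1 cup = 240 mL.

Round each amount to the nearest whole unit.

coconut milk: 7 oz; mayonnaise: 2400 mL; tomato paste: 109 g

Scaling factor: 10/3.
coconut milk: 0.25 cup × 10/3 × 240 g/cup ÷ 28.35 g/oz ≈ 7 oz
mayonnaise: 3 cup × 10/3 × 240 mL/cup = 2400 mL
tomato paste: 2 tbsp × 10/3 ÷ 16 tbsp/cup × 262 g/cup ≈ 109 g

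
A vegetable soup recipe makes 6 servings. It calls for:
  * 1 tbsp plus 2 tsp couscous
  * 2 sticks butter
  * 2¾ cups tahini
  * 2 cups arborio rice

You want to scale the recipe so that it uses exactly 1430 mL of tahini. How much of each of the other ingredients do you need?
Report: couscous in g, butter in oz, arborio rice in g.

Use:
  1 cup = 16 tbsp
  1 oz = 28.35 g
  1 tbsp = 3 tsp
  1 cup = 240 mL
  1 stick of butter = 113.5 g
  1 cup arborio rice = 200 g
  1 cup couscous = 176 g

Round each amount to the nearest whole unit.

couscous: 40 g; butter: 17 oz; arborio rice: 867 g

The original recipe has 660 mL of tahini, so the scaling factor is 1430 ÷ 660 = 13/6.
couscous: (1 tbsp + 2 tsp = 5/3 tbsp) × 13/6 ÷ 16 tbsp/cup × 176 g/cup ≈ 40 g
butter: 2 stick × 13/6 × 113.5 g/stick ÷ 28.35 g/oz ≈ 17 oz
arborio rice: 2 cup × 13/6 × 200 g/cup ≈ 867 g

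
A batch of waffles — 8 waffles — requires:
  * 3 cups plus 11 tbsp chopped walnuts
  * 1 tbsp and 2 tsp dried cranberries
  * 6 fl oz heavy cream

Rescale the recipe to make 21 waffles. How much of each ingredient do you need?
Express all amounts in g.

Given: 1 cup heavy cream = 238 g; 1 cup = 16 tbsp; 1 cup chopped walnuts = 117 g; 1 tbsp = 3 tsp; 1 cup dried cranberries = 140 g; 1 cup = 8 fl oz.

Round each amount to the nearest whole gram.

chopped walnuts: 1133 g; dried cranberries: 38 g; heavy cream: 469 g

Scaling factor: 21/8 = 2.625.
chopped walnuts: (3 cup + 11 tbsp = 3.6875 cup) × 21/8 × 117 g/cup ≈ 1133 g
dried cranberries: (1 tbsp + 2 tsp = 5/3 tbsp) × 21/8 ÷ 16 tbsp/cup × 140 g/cup ≈ 38 g
heavy cream: 6 fl oz × 21/8 ÷ 8 fl oz/cup × 238 g/cup ≈ 469 g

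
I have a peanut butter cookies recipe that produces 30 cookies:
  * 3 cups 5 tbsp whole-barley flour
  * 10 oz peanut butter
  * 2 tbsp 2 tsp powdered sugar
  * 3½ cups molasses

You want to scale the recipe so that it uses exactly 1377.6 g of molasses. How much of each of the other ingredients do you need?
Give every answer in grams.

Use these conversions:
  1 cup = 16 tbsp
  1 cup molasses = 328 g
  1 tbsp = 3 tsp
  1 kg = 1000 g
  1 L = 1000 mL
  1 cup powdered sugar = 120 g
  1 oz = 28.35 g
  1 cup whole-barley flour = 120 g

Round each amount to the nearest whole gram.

The original recipe has 1148 g of molasses, so the scaling factor is 1377.6 ÷ 1148 = 6/5 = 1.2.
whole-barley flour: (3 cup + 5 tbsp = 3.3125 cup) × 6/5 × 120 g/cup = 477 g
peanut butter: 10 oz × 6/5 × 28.35 g/oz ≈ 340 g
powdered sugar: (2 tbsp + 2 tsp = 8/3 tbsp) × 6/5 ÷ 16 tbsp/cup × 120 g/cup = 24 g

whole-barley flour: 477 g; peanut butter: 340 g; powdered sugar: 24 g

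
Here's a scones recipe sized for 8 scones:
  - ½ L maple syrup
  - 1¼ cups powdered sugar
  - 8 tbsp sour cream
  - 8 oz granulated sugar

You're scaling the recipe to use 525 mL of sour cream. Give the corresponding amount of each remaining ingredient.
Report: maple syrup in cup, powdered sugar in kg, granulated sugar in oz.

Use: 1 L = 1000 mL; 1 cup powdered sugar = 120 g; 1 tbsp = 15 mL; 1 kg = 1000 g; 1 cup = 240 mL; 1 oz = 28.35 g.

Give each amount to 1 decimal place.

The original recipe has 120 mL of sour cream, so the scaling factor is 525 ÷ 120 = 35/8 = 4.375.
maple syrup: 0.5 L × 35/8 × 1000 mL/L ÷ 240 mL/cup ≈ 9.1 cup
powdered sugar: 1.25 cup × 35/8 × 120 g/cup ÷ 1000 g/kg ≈ 0.7 kg
granulated sugar: 8 oz × 35/8 = 35.0 oz

maple syrup: 9.1 cup; powdered sugar: 0.7 kg; granulated sugar: 35.0 oz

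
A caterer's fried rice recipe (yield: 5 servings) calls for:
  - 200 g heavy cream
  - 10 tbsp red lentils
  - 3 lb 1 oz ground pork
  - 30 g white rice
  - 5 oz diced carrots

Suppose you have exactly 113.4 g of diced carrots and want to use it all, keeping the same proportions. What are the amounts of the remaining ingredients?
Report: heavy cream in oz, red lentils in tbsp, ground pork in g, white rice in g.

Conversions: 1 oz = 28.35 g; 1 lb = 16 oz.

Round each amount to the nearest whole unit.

The original recipe has 141.75 g of diced carrots, so the scaling factor is 113.4 ÷ 141.75 = 4/5 = 0.8.
heavy cream: 200 g × 4/5 ÷ 28.35 g/oz ≈ 6 oz
red lentils: 10 tbsp × 4/5 = 8 tbsp
ground pork: (3 lb + 1 oz = 3.0625 lb) × 4/5 × 16 oz/lb × 28.35 g/oz ≈ 1111 g
white rice: 30 g × 4/5 = 24 g

heavy cream: 6 oz; red lentils: 8 tbsp; ground pork: 1111 g; white rice: 24 g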